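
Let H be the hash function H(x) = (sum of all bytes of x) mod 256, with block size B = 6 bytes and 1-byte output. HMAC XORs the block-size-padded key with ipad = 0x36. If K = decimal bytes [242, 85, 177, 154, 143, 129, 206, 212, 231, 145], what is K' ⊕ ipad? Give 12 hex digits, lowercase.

8a3636363636

Key decimal bytes [242, 85, 177, 154, 143, 129, 206, 212, 231, 145] = f2 55 b1 9a 8f 81 ce d4 e7 91 is 10 bytes > B = 6, so hash it first: H(key) = bc, then zero-pad to 6 bytes: K' = bc 00 00 00 00 00.
XOR each byte with 0x36: bc⊕36=8a, 00⊕36=36, 00⊕36=36, 00⊕36=36, 00⊕36=36, 00⊕36=36.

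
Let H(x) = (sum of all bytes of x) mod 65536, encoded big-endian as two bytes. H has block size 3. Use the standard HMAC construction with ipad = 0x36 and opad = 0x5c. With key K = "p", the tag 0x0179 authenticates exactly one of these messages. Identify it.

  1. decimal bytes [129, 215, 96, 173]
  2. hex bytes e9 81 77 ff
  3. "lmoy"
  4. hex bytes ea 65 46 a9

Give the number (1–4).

Key "p" = 70 is 1 byte ≤ B = 3; zero-pad to 3 bytes: K' = 70 00 00.
K' ⊕ ipad = 46 36 36; K' ⊕ opad = 2c 5c 5c.
m1: inner = H(46 36 36 81 d7 60 ad) = 03 17; tag = H(2c 5c 5c 03 17) = 00fe
m2: inner = H(46 36 36 e9 81 77 ff) = 03 92; tag = H(2c 5c 5c 03 92) = 0179 ← matches
m3: inner = H(46 36 36 6c 6d 6f 79) = 02 73; tag = H(2c 5c 5c 02 73) = 0159
m4: inner = H(46 36 36 ea 65 46 a9) = 02 f0; tag = H(2c 5c 5c 02 f0) = 01d6

2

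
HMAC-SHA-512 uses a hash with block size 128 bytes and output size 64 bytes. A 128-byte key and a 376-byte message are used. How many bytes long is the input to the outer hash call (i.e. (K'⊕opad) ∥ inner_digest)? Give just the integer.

Key is 128 ≤ 128 bytes, zero-padded: |K'| = 128.
Outer input = (K'⊕opad) ∥ H(inner) → 128 + 64 = 192 bytes.

192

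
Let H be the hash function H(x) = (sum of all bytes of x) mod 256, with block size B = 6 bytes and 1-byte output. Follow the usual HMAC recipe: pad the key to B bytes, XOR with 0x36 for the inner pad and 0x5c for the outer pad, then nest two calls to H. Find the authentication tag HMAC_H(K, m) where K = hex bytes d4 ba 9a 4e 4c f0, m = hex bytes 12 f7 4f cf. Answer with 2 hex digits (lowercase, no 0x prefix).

fb

Key hex bytes d4 ba 9a 4e 4c f0 is exactly B = 6 bytes: K' = d4 ba 9a 4e 4c f0.
K' ⊕ ipad = e2 8c ac 78 7a c6.  K' ⊕ opad = 88 e6 c6 12 10 ac.
Inner input = (K'⊕ipad) ∥ m = e2 8c ac 78 7a c6 ∥ 12 f7 4f cf.
Inner hash: sum = 226+140+172+120+122+198+18+247+79+207 = 1529; mod 256 = 249 → f9.
Outer input = (K'⊕opad) ∥ inner = 88 e6 c6 12 10 ac ∥ f9.
Outer hash (tag): sum = 136+230+198+18+16+172+249 = 1019; mod 256 = 251 → fb.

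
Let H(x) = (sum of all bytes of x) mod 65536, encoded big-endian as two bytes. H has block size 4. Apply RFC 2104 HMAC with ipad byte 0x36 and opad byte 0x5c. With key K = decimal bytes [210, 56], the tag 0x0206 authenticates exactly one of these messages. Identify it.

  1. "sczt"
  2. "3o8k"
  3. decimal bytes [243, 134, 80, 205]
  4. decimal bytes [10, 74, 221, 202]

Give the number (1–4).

Key decimal bytes [210, 56] = d2 38 is 2 bytes ≤ B = 4; zero-pad to 4 bytes: K' = d2 38 00 00.
K' ⊕ ipad = e4 0e 36 36; K' ⊕ opad = 8e 64 5c 5c.
m1: inner = H(e4 0e 36 36 73 63 7a 74) = 03 22; tag = H(8e 64 5c 5c 03 22) = 01cf
m2: inner = H(e4 0e 36 36 33 6f 38 6b) = 02 a3; tag = H(8e 64 5c 5c 02 a3) = 024f
m3: inner = H(e4 0e 36 36 f3 86 50 cd) = 03 f4; tag = H(8e 64 5c 5c 03 f4) = 02a1
m4: inner = H(e4 0e 36 36 0a 4a dd ca) = 03 59; tag = H(8e 64 5c 5c 03 59) = 0206 ← matches

4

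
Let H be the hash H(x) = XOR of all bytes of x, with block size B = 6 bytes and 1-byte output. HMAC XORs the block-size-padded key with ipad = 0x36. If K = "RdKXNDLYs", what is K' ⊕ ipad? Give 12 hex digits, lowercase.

7f3636363636

Key "RdKXNDLYs" = 52 64 4b 58 4e 44 4c 59 73 is 9 bytes > B = 6, so hash it first: H(key) = 49, then zero-pad to 6 bytes: K' = 49 00 00 00 00 00.
XOR each byte with 0x36: 49⊕36=7f, 00⊕36=36, 00⊕36=36, 00⊕36=36, 00⊕36=36, 00⊕36=36.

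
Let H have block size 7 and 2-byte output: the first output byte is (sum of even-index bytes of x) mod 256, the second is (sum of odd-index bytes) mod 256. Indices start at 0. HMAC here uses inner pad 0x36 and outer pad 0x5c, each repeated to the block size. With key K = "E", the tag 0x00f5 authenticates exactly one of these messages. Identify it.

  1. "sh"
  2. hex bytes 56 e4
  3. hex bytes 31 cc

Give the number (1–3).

Key "E" = 45 is 1 byte ≤ B = 7; zero-pad to 7 bytes: K' = 45 00 00 00 00 00 00.
K' ⊕ ipad = 73 36 36 36 36 36 36; K' ⊕ opad = 19 5c 5c 5c 5c 5c 5c.
m1: inner = H(73 36 36 36 36 36 36 73 68) = 7d 15; tag = H(19 5c 5c 5c 5c 5c 5c 7d 15) = 4291
m2: inner = H(73 36 36 36 36 36 36 56 e4) = f9 f8; tag = H(19 5c 5c 5c 5c 5c 5c f9 f8) = 250d
m3: inner = H(73 36 36 36 36 36 36 31 cc) = e1 d3; tag = H(19 5c 5c 5c 5c 5c 5c e1 d3) = 00f5 ← matches

3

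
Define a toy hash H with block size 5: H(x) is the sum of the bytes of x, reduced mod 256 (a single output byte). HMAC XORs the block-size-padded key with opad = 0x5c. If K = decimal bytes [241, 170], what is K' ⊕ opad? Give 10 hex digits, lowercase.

adf65c5c5c

Key decimal bytes [241, 170] = f1 aa is 2 bytes ≤ B = 5; zero-pad to 5 bytes: K' = f1 aa 00 00 00.
XOR each byte with 0x5c: f1⊕5c=ad, aa⊕5c=f6, 00⊕5c=5c, 00⊕5c=5c, 00⊕5c=5c.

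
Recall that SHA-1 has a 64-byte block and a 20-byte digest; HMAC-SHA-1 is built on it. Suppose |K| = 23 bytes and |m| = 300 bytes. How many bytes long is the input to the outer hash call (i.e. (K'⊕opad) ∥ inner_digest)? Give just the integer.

Key is 23 ≤ 64 bytes, zero-padded: |K'| = 64.
Outer input = (K'⊕opad) ∥ H(inner) → 64 + 20 = 84 bytes.

84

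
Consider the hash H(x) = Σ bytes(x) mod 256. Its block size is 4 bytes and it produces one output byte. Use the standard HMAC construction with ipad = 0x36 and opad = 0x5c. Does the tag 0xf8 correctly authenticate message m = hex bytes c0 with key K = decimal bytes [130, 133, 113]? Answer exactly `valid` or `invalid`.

Key decimal bytes [130, 133, 113] = 82 85 71 is 3 bytes ≤ B = 4; zero-pad to 4 bytes: K' = 82 85 71 00.
K' ⊕ ipad = b4 b3 47 36; K' ⊕ opad = de d9 2d 5c.
Inner hash: sum = 180+179+71+54+192 = 676; mod 256 = 164 → a4.
Outer hash (recomputed tag): sum = 222+217+45+92+164 = 740; mod 256 = 228 → e4.
Recomputed tag = e4; claimed = f8 → mismatch.

invalid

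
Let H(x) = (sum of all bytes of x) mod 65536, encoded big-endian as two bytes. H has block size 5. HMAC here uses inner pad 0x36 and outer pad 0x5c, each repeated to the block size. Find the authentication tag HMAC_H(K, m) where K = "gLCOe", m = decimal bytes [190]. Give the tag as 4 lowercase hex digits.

Key "gLCOe" = 67 4c 43 4f 65 is exactly B = 5 bytes: K' = 67 4c 43 4f 65.
K' ⊕ ipad = 51 7a 75 79 53.  K' ⊕ opad = 3b 10 1f 13 39.
Inner input = (K'⊕ipad) ∥ m = 51 7a 75 79 53 ∥ be.
Inner hash: sum = 81+122+117+121+83+190 = 714 → 02 ca.
Outer input = (K'⊕opad) ∥ inner = 3b 10 1f 13 39 ∥ 02 ca.
Outer hash (tag): sum = 59+16+31+19+57+2+202 = 386 → 01 82.

0182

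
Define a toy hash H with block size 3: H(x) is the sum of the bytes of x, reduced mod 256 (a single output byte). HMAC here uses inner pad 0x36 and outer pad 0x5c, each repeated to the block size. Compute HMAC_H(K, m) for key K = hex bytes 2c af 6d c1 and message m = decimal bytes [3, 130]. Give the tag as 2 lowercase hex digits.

Key hex bytes 2c af 6d c1 is 4 bytes > B = 3, so hash it first: H(key) = 09, then zero-pad to 3 bytes: K' = 09 00 00.
K' ⊕ ipad = 3f 36 36.  K' ⊕ opad = 55 5c 5c.
Inner input = (K'⊕ipad) ∥ m = 3f 36 36 ∥ 03 82.
Inner hash: sum = 63+54+54+3+130 = 304; mod 256 = 48 → 30.
Outer input = (K'⊕opad) ∥ inner = 55 5c 5c ∥ 30.
Outer hash (tag): sum = 85+92+92+48 = 317; mod 256 = 61 → 3d.

3d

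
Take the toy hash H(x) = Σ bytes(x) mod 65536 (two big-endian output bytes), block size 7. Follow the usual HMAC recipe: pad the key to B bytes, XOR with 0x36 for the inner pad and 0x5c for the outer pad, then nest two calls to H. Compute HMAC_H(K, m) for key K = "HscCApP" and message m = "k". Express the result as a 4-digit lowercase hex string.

0114

Key "HscCApP" = 48 73 63 43 41 70 50 is exactly B = 7 bytes: K' = 48 73 63 43 41 70 50.
K' ⊕ ipad = 7e 45 55 75 77 46 66.  K' ⊕ opad = 14 2f 3f 1f 1d 2c 0c.
Inner input = (K'⊕ipad) ∥ m = 7e 45 55 75 77 46 66 ∥ 6b.
Inner hash: sum = 126+69+85+117+119+70+102+107 = 795 → 03 1b.
Outer input = (K'⊕opad) ∥ inner = 14 2f 3f 1f 1d 2c 0c ∥ 03 1b.
Outer hash (tag): sum = 20+47+63+31+29+44+12+3+27 = 276 → 01 14.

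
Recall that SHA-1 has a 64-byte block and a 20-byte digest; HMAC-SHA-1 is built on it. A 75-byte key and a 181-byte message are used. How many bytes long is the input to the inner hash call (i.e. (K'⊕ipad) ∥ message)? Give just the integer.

245

Key is 75 > 64 bytes, so it is hashed to 20 bytes then zero-padded to 64: |K'| = 64.
Inner input = (K'⊕ipad) ∥ m → 64 + 181 = 245 bytes.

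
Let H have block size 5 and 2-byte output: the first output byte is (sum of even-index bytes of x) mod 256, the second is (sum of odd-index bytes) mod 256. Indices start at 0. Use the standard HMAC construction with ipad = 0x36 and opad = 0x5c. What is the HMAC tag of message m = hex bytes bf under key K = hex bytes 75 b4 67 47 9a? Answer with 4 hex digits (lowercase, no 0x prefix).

Key hex bytes 75 b4 67 47 9a is exactly B = 5 bytes: K' = 75 b4 67 47 9a.
K' ⊕ ipad = 43 82 51 71 ac.  K' ⊕ opad = 29 e8 3b 1b c6.
Inner input = (K'⊕ipad) ∥ m = 43 82 51 71 ac ∥ bf.
Inner hash: even-index sum = 320 mod 256 = 64; odd-index sum = 434 mod 256 = 178 → 40 b2.
Outer input = (K'⊕opad) ∥ inner = 29 e8 3b 1b c6 ∥ 40 b2.
Outer hash (tag): even-index sum = 476 mod 256 = 220; odd-index sum = 323 mod 256 = 67 → dc 43.

dc43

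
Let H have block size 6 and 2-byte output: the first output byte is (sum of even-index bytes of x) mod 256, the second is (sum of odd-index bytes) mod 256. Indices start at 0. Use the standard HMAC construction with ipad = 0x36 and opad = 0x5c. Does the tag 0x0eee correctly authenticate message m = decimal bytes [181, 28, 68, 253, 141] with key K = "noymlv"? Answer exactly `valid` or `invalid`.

Key "noymlv" = 6e 6f 79 6d 6c 76 is exactly B = 6 bytes: K' = 6e 6f 79 6d 6c 76.
K' ⊕ ipad = 58 59 4f 5b 5a 40; K' ⊕ opad = 32 33 25 31 30 2a.
Inner hash: even-index sum = 647 mod 256 = 135; odd-index sum = 525 mod 256 = 13 → 87 0d.
Outer hash (recomputed tag): even-index sum = 270 mod 256 = 14; odd-index sum = 155 mod 256 = 155 → 0e 9b.
Recomputed tag = 0e9b; claimed = 0eee → mismatch.

invalid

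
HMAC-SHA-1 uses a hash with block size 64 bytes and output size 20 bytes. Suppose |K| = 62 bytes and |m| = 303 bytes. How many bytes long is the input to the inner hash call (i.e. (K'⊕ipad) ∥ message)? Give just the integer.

367

Key is 62 ≤ 64 bytes, zero-padded: |K'| = 64.
Inner input = (K'⊕ipad) ∥ m → 64 + 303 = 367 bytes.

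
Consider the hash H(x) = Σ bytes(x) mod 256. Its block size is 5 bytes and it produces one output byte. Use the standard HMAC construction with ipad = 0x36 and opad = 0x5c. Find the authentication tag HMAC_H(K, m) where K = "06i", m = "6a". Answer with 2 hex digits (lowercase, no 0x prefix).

Key "06i" = 30 36 69 is 3 bytes ≤ B = 5; zero-pad to 5 bytes: K' = 30 36 69 00 00.
K' ⊕ ipad = 06 00 5f 36 36.  K' ⊕ opad = 6c 6a 35 5c 5c.
Inner input = (K'⊕ipad) ∥ m = 06 00 5f 36 36 ∥ 36 61.
Inner hash: sum = 6+0+95+54+54+54+97 = 360; mod 256 = 104 → 68.
Outer input = (K'⊕opad) ∥ inner = 6c 6a 35 5c 5c ∥ 68.
Outer hash (tag): sum = 108+106+53+92+92+104 = 555; mod 256 = 43 → 2b.

2b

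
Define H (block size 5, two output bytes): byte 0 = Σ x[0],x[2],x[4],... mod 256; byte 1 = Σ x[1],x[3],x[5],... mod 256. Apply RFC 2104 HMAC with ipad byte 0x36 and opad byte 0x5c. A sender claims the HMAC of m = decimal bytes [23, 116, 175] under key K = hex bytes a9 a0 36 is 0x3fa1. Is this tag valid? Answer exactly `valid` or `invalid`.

Key hex bytes a9 a0 36 is 3 bytes ≤ B = 5; zero-pad to 5 bytes: K' = a9 a0 36 00 00.
K' ⊕ ipad = 9f 96 00 36 36; K' ⊕ opad = f5 fc 6a 5c 5c.
Inner hash: even-index sum = 329 mod 256 = 73; odd-index sum = 402 mod 256 = 146 → 49 92.
Outer hash (recomputed tag): even-index sum = 589 mod 256 = 77; odd-index sum = 417 mod 256 = 161 → 4d a1.
Recomputed tag = 4da1; claimed = 3fa1 → mismatch.

invalid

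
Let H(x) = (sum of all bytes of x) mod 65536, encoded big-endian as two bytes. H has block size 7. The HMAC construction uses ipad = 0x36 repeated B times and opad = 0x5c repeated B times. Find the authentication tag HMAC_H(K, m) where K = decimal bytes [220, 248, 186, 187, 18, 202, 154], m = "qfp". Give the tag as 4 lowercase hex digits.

Key decimal bytes [220, 248, 186, 187, 18, 202, 154] = dc f8 ba bb 12 ca 9a is exactly B = 7 bytes: K' = dc f8 ba bb 12 ca 9a.
K' ⊕ ipad = ea ce 8c 8d 24 fc ac.  K' ⊕ opad = 80 a4 e6 e7 4e 96 c6.
Inner input = (K'⊕ipad) ∥ m = ea ce 8c 8d 24 fc ac ∥ 71 66 70.
Inner hash: sum = 234+206+140+141+36+252+172+113+102+112 = 1508 → 05 e4.
Outer input = (K'⊕opad) ∥ inner = 80 a4 e6 e7 4e 96 c6 ∥ 05 e4.
Outer hash (tag): sum = 128+164+230+231+78+150+198+5+228 = 1412 → 05 84.

0584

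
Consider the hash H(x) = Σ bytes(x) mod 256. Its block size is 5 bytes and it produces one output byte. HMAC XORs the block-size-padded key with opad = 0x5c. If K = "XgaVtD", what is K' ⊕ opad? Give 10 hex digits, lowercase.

725c5c5c5c

Key "XgaVtD" = 58 67 61 56 74 44 is 6 bytes > B = 5, so hash it first: H(key) = 2e, then zero-pad to 5 bytes: K' = 2e 00 00 00 00.
XOR each byte with 0x5c: 2e⊕5c=72, 00⊕5c=5c, 00⊕5c=5c, 00⊕5c=5c, 00⊕5c=5c.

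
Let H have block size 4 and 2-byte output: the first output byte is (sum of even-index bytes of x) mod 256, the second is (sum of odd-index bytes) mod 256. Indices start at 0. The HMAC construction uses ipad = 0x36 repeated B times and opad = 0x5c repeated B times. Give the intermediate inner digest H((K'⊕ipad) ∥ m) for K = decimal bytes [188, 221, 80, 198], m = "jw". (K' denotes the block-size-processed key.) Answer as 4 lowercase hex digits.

Key decimal bytes [188, 221, 80, 198] = bc dd 50 c6 is exactly B = 4 bytes: K' = bc dd 50 c6.
K' ⊕ ipad = 8a eb 66 f0.
Inner input = 8a eb 66 f0 ∥ 6a 77.
Inner hash: even-index sum = 346 mod 256 = 90; odd-index sum = 594 mod 256 = 82 → 5a 52.

5a52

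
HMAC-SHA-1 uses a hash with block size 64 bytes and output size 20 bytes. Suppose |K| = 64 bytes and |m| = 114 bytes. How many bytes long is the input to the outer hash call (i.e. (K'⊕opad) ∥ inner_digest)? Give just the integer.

Key is 64 ≤ 64 bytes, zero-padded: |K'| = 64.
Outer input = (K'⊕opad) ∥ H(inner) → 64 + 20 = 84 bytes.

84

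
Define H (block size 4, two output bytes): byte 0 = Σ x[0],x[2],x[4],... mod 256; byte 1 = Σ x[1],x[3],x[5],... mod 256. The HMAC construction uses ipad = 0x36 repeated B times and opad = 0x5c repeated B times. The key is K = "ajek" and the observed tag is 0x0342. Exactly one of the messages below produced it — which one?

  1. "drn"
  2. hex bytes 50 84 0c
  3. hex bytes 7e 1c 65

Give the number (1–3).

Key "ajek" = 61 6a 65 6b is exactly B = 4 bytes: K' = 61 6a 65 6b.
K' ⊕ ipad = 57 5c 53 5d; K' ⊕ opad = 3d 36 39 37.
m1: inner = H(57 5c 53 5d 64 72 6e) = 7c 2b; tag = H(3d 36 39 37 7c 2b) = f298
m2: inner = H(57 5c 53 5d 50 84 0c) = 06 3d; tag = H(3d 36 39 37 06 3d) = 7caa
m3: inner = H(57 5c 53 5d 7e 1c 65) = 8d d5; tag = H(3d 36 39 37 8d d5) = 0342 ← matches

3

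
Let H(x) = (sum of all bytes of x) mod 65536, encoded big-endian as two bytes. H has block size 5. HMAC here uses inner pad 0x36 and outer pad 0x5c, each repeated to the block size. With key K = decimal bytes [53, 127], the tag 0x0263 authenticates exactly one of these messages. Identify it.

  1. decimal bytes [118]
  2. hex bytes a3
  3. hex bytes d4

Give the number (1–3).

Key decimal bytes [53, 127] = 35 7f is 2 bytes ≤ B = 5; zero-pad to 5 bytes: K' = 35 7f 00 00 00.
K' ⊕ ipad = 03 49 36 36 36; K' ⊕ opad = 69 23 5c 5c 5c.
m1: inner = H(03 49 36 36 36 76) = 01 64; tag = H(69 23 5c 5c 5c 01 64) = 0205
m2: inner = H(03 49 36 36 36 a3) = 01 91; tag = H(69 23 5c 5c 5c 01 91) = 0232
m3: inner = H(03 49 36 36 36 d4) = 01 c2; tag = H(69 23 5c 5c 5c 01 c2) = 0263 ← matches

3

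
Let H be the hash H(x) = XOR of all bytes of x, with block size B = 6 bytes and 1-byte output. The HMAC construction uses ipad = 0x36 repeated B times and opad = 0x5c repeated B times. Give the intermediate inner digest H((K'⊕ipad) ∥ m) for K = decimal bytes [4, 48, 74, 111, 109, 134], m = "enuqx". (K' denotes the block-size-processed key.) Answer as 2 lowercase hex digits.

Key decimal bytes [4, 48, 74, 111, 109, 134] = 04 30 4a 6f 6d 86 is exactly B = 6 bytes: K' = 04 30 4a 6f 6d 86.
K' ⊕ ipad = 32 06 7c 59 5b b0.
Inner input = 32 06 7c 59 5b b0 ∥ 65 6e 75 71 78.
Inner hash: XOR 32⊕06⊕7c⊕59⊕5b⊕b0⊕65⊕6e⊕75⊕71⊕78 = 8d.

8d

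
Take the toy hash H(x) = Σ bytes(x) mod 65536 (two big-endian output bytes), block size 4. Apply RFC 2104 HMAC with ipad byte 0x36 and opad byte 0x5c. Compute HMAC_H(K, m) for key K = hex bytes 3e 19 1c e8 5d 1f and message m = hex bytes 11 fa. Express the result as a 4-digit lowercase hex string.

0231

Key hex bytes 3e 19 1c e8 5d 1f is 6 bytes > B = 4, so hash it first: H(key) = 01 d7, then zero-pad to 4 bytes: K' = 01 d7 00 00.
K' ⊕ ipad = 37 e1 36 36.  K' ⊕ opad = 5d 8b 5c 5c.
Inner input = (K'⊕ipad) ∥ m = 37 e1 36 36 ∥ 11 fa.
Inner hash: sum = 55+225+54+54+17+250 = 655 → 02 8f.
Outer input = (K'⊕opad) ∥ inner = 5d 8b 5c 5c ∥ 02 8f.
Outer hash (tag): sum = 93+139+92+92+2+143 = 561 → 02 31.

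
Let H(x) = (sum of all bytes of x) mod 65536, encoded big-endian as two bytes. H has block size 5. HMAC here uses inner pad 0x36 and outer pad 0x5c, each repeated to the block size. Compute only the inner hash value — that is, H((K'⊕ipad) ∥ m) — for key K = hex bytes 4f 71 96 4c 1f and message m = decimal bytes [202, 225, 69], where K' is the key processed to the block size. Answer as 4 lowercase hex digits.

03f3

Key hex bytes 4f 71 96 4c 1f is exactly B = 5 bytes: K' = 4f 71 96 4c 1f.
K' ⊕ ipad = 79 47 a0 7a 29.
Inner input = 79 47 a0 7a 29 ∥ ca e1 45.
Inner hash: sum = 121+71+160+122+41+202+225+69 = 1011 → 03 f3.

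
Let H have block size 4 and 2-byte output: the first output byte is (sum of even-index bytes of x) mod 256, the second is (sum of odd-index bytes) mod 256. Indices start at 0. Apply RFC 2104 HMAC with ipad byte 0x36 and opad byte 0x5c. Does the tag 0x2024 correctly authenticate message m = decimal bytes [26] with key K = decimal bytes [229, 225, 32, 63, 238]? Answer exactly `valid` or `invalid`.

Key decimal bytes [229, 225, 32, 63, 238] = e5 e1 20 3f ee is 5 bytes > B = 4, so hash it first: H(key) = f3 20, then zero-pad to 4 bytes: K' = f3 20 00 00.
K' ⊕ ipad = c5 16 36 36; K' ⊕ opad = af 7c 5c 5c.
Inner hash: even-index sum = 277 mod 256 = 21; odd-index sum = 76 mod 256 = 76 → 15 4c.
Outer hash (recomputed tag): even-index sum = 288 mod 256 = 32; odd-index sum = 292 mod 256 = 36 → 20 24.
Recomputed tag = 2024; claimed = 2024 → match.

valid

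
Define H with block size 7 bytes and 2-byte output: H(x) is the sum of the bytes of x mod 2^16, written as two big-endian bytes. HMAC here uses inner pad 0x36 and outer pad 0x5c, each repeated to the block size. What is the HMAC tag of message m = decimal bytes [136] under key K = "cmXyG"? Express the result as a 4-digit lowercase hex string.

0240

Key "cmXyG" = 63 6d 58 79 47 is 5 bytes ≤ B = 7; zero-pad to 7 bytes: K' = 63 6d 58 79 47 00 00.
K' ⊕ ipad = 55 5b 6e 4f 71 36 36.  K' ⊕ opad = 3f 31 04 25 1b 5c 5c.
Inner input = (K'⊕ipad) ∥ m = 55 5b 6e 4f 71 36 36 ∥ 88.
Inner hash: sum = 85+91+110+79+113+54+54+136 = 722 → 02 d2.
Outer input = (K'⊕opad) ∥ inner = 3f 31 04 25 1b 5c 5c ∥ 02 d2.
Outer hash (tag): sum = 63+49+4+37+27+92+92+2+210 = 576 → 02 40.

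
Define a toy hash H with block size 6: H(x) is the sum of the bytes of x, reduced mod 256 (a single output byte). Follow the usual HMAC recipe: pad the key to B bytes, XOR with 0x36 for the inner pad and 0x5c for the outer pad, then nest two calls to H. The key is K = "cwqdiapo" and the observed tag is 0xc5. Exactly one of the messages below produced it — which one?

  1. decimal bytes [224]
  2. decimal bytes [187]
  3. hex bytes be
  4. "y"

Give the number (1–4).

4

Key "cwqdiapo" = 63 77 71 64 69 61 70 6f is 8 bytes > B = 6, so hash it first: H(key) = 58, then zero-pad to 6 bytes: K' = 58 00 00 00 00 00.
K' ⊕ ipad = 6e 36 36 36 36 36; K' ⊕ opad = 04 5c 5c 5c 5c 5c.
m1: inner = H(6e 36 36 36 36 36 e0) = 5c; tag = H(04 5c 5c 5c 5c 5c 5c) = 2c
m2: inner = H(6e 36 36 36 36 36 bb) = 37; tag = H(04 5c 5c 5c 5c 5c 37) = 07
m3: inner = H(6e 36 36 36 36 36 be) = 3a; tag = H(04 5c 5c 5c 5c 5c 3a) = 0a
m4: inner = H(6e 36 36 36 36 36 79) = f5; tag = H(04 5c 5c 5c 5c 5c f5) = c5 ← matches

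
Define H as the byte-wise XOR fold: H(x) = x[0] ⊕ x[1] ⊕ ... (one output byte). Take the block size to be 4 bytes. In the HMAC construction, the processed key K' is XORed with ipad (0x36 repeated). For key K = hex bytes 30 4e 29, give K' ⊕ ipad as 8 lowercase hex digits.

06781f36

Key hex bytes 30 4e 29 is 3 bytes ≤ B = 4; zero-pad to 4 bytes: K' = 30 4e 29 00.
XOR each byte with 0x36: 30⊕36=06, 4e⊕36=78, 29⊕36=1f, 00⊕36=36.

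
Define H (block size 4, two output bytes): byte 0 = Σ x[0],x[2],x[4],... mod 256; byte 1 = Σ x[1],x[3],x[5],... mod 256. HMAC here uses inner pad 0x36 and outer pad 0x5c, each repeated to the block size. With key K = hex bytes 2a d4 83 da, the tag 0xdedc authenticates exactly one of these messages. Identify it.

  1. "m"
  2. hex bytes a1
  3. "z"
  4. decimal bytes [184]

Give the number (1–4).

Key hex bytes 2a d4 83 da is exactly B = 4 bytes: K' = 2a d4 83 da.
K' ⊕ ipad = 1c e2 b5 ec; K' ⊕ opad = 76 88 df 86.
m1: inner = H(1c e2 b5 ec 6d) = 3e ce; tag = H(76 88 df 86 3e ce) = 93dc
m2: inner = H(1c e2 b5 ec a1) = 72 ce; tag = H(76 88 df 86 72 ce) = c7dc
m3: inner = H(1c e2 b5 ec 7a) = 4b ce; tag = H(76 88 df 86 4b ce) = a0dc
m4: inner = H(1c e2 b5 ec b8) = 89 ce; tag = H(76 88 df 86 89 ce) = dedc ← matches

4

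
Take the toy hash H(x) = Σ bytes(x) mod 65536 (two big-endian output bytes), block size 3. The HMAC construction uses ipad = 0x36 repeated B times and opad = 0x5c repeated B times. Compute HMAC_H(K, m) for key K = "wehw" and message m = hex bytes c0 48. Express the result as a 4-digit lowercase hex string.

01a4

Key "wehw" = 77 65 68 77 is 4 bytes > B = 3, so hash it first: H(key) = 01 bb, then zero-pad to 3 bytes: K' = 01 bb 00.
K' ⊕ ipad = 37 8d 36.  K' ⊕ opad = 5d e7 5c.
Inner input = (K'⊕ipad) ∥ m = 37 8d 36 ∥ c0 48.
Inner hash: sum = 55+141+54+192+72 = 514 → 02 02.
Outer input = (K'⊕opad) ∥ inner = 5d e7 5c ∥ 02 02.
Outer hash (tag): sum = 93+231+92+2+2 = 420 → 01 a4.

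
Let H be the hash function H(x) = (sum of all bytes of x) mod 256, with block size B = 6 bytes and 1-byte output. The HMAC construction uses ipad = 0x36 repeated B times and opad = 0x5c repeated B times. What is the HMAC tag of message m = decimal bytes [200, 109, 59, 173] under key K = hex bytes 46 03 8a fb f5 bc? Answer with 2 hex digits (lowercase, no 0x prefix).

Key hex bytes 46 03 8a fb f5 bc is exactly B = 6 bytes: K' = 46 03 8a fb f5 bc.
K' ⊕ ipad = 70 35 bc cd c3 8a.  K' ⊕ opad = 1a 5f d6 a7 a9 e0.
Inner input = (K'⊕ipad) ∥ m = 70 35 bc cd c3 8a ∥ c8 6d 3b ad.
Inner hash: sum = 112+53+188+205+195+138+200+109+59+173 = 1432; mod 256 = 152 → 98.
Outer input = (K'⊕opad) ∥ inner = 1a 5f d6 a7 a9 e0 ∥ 98.
Outer hash (tag): sum = 26+95+214+167+169+224+152 = 1047; mod 256 = 23 → 17.

17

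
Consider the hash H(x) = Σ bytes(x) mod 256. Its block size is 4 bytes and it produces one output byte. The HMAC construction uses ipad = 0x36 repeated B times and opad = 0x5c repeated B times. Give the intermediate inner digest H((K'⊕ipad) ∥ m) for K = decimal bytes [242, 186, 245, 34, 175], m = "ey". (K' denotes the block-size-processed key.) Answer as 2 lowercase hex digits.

Key decimal bytes [242, 186, 245, 34, 175] = f2 ba f5 22 af is 5 bytes > B = 4, so hash it first: H(key) = 72, then zero-pad to 4 bytes: K' = 72 00 00 00.
K' ⊕ ipad = 44 36 36 36.
Inner input = 44 36 36 36 ∥ 65 79.
Inner hash: sum = 68+54+54+54+101+121 = 452; mod 256 = 196 → c4.

c4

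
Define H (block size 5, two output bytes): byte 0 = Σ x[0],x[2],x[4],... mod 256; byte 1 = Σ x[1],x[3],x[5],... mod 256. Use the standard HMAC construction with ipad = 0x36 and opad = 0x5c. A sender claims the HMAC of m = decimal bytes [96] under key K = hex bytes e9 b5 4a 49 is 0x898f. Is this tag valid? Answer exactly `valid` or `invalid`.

valid

Key hex bytes e9 b5 4a 49 is 4 bytes ≤ B = 5; zero-pad to 5 bytes: K' = e9 b5 4a 49 00.
K' ⊕ ipad = df 83 7c 7f 36; K' ⊕ opad = b5 e9 16 15 5c.
Inner hash: even-index sum = 401 mod 256 = 145; odd-index sum = 354 mod 256 = 98 → 91 62.
Outer hash (recomputed tag): even-index sum = 393 mod 256 = 137; odd-index sum = 399 mod 256 = 143 → 89 8f.
Recomputed tag = 898f; claimed = 898f → match.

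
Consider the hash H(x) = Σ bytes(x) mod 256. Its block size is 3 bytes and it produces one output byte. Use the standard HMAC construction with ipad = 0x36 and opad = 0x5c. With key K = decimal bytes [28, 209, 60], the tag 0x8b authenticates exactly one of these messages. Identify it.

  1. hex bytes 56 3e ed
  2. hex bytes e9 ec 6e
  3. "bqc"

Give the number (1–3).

Key decimal bytes [28, 209, 60] = 1c d1 3c is exactly B = 3 bytes: K' = 1c d1 3c.
K' ⊕ ipad = 2a e7 0a; K' ⊕ opad = 40 8d 60.
m1: inner = H(2a e7 0a 56 3e ed) = 9c; tag = H(40 8d 60 9c) = c9
m2: inner = H(2a e7 0a e9 ec 6e) = 5e; tag = H(40 8d 60 5e) = 8b ← matches
m3: inner = H(2a e7 0a 62 71 63) = 51; tag = H(40 8d 60 51) = 7e

2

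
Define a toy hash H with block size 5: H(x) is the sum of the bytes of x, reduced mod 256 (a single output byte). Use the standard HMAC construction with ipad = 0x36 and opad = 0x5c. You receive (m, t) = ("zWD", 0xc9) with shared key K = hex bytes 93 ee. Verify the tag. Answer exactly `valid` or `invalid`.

valid

Key hex bytes 93 ee is 2 bytes ≤ B = 5; zero-pad to 5 bytes: K' = 93 ee 00 00 00.
K' ⊕ ipad = a5 d8 36 36 36; K' ⊕ opad = cf b2 5c 5c 5c.
Inner hash: sum = 165+216+54+54+54+122+87+68 = 820; mod 256 = 52 → 34.
Outer hash (recomputed tag): sum = 207+178+92+92+92+52 = 713; mod 256 = 201 → c9.
Recomputed tag = c9; claimed = c9 → match.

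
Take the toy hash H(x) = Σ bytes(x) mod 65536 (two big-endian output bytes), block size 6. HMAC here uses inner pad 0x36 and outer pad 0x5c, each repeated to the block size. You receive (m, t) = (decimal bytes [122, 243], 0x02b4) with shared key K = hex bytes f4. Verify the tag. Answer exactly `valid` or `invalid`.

valid

Key hex bytes f4 is 1 byte ≤ B = 6; zero-pad to 6 bytes: K' = f4 00 00 00 00 00.
K' ⊕ ipad = c2 36 36 36 36 36; K' ⊕ opad = a8 5c 5c 5c 5c 5c.
Inner hash: sum = 194+54+54+54+54+54+122+243 = 829 → 03 3d.
Outer hash (recomputed tag): sum = 168+92+92+92+92+92+3+61 = 692 → 02 b4.
Recomputed tag = 02b4; claimed = 02b4 → match.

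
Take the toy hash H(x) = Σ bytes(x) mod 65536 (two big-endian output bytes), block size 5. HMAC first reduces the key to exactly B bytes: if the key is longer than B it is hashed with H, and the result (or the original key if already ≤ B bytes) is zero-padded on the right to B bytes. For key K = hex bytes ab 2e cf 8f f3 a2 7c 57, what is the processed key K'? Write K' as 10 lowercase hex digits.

049f000000

|K| = 8 > B = 5, so first hash the key.
H(K): sum = 171+46+207+143+243+162+124+87 = 1183 → 04 9f.
Zero-pad H(K) = 04 9f to 5 bytes: K' = 04 9f 00 00 00.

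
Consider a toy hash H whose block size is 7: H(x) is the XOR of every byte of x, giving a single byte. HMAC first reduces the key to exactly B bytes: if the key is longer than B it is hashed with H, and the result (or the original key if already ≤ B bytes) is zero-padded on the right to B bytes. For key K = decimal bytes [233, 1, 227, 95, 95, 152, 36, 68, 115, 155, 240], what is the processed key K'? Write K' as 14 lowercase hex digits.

|K| = 11 > B = 7, so first hash the key.
H(K): XOR e9⊕01⊕e3⊕5f⊕5f⊕98⊕24⊕44⊕73⊕9b⊕f0 = eb.
Zero-pad H(K) = eb to 7 bytes: K' = eb 00 00 00 00 00 00.

eb000000000000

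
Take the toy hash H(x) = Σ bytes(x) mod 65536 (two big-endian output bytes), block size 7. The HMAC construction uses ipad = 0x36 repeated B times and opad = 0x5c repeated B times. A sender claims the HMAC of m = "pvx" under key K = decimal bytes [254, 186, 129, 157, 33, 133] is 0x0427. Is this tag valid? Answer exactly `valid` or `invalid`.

Key decimal bytes [254, 186, 129, 157, 33, 133] = fe ba 81 9d 21 85 is 6 bytes ≤ B = 7; zero-pad to 7 bytes: K' = fe ba 81 9d 21 85 00.
K' ⊕ ipad = c8 8c b7 ab 17 b3 36; K' ⊕ opad = a2 e6 dd c1 7d d9 5c.
Inner hash: sum = 200+140+183+171+23+179+54+112+118+120 = 1300 → 05 14.
Outer hash (recomputed tag): sum = 162+230+221+193+125+217+92+5+20 = 1265 → 04 f1.
Recomputed tag = 04f1; claimed = 0427 → mismatch.

invalid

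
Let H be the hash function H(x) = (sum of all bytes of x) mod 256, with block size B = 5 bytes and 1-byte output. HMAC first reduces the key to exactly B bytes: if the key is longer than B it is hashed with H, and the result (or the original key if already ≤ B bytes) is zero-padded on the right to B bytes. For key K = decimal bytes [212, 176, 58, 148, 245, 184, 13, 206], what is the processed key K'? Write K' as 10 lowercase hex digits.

|K| = 8 > B = 5, so first hash the key.
H(K): sum = 212+176+58+148+245+184+13+206 = 1242; mod 256 = 218 → da.
Zero-pad H(K) = da to 5 bytes: K' = da 00 00 00 00.

da00000000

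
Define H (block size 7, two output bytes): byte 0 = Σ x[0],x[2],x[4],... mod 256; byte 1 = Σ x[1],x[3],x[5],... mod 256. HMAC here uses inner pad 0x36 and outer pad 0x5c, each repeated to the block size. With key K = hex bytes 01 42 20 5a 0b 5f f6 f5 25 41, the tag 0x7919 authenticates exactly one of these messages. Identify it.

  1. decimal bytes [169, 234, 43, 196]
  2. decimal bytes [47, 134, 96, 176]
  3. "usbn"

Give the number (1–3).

Key hex bytes 01 42 20 5a 0b 5f f6 f5 25 41 is 10 bytes > B = 7, so hash it first: H(key) = 47 31, then zero-pad to 7 bytes: K' = 47 31 00 00 00 00 00.
K' ⊕ ipad = 71 07 36 36 36 36 36; K' ⊕ opad = 1b 6d 5c 5c 5c 5c 5c.
m1: inner = H(71 07 36 36 36 36 36 a9 ea 2b c4) = c1 47; tag = H(1b 6d 5c 5c 5c 5c 5c c1 47) = 76e6
m2: inner = H(71 07 36 36 36 36 36 2f 86 60 b0) = 49 02; tag = H(1b 6d 5c 5c 5c 5c 5c 49 02) = 316e
m3: inner = H(71 07 36 36 36 36 36 75 73 62 6e) = f4 4a; tag = H(1b 6d 5c 5c 5c 5c 5c f4 4a) = 7919 ← matches

3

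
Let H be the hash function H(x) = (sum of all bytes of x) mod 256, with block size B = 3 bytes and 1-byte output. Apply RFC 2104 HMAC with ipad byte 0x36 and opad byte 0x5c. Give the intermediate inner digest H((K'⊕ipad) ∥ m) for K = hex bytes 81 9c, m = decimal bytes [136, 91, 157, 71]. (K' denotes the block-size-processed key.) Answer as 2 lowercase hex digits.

Key hex bytes 81 9c is 2 bytes ≤ B = 3; zero-pad to 3 bytes: K' = 81 9c 00.
K' ⊕ ipad = b7 aa 36.
Inner input = b7 aa 36 ∥ 88 5b 9d 47.
Inner hash: sum = 183+170+54+136+91+157+71 = 862; mod 256 = 94 → 5e.

5e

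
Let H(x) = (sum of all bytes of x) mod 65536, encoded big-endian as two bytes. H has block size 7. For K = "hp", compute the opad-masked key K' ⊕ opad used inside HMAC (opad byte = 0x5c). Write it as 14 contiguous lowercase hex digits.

342c5c5c5c5c5c

Key "hp" = 68 70 is 2 bytes ≤ B = 7; zero-pad to 7 bytes: K' = 68 70 00 00 00 00 00.
XOR each byte with 0x5c: 68⊕5c=34, 70⊕5c=2c, 00⊕5c=5c, 00⊕5c=5c, 00⊕5c=5c, 00⊕5c=5c, 00⊕5c=5c.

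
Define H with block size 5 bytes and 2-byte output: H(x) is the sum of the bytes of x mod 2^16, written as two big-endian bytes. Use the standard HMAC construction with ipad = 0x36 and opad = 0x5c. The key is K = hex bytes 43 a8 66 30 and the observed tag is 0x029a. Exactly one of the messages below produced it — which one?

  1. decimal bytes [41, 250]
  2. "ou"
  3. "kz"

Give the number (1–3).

Key hex bytes 43 a8 66 30 is 4 bytes ≤ B = 5; zero-pad to 5 bytes: K' = 43 a8 66 30 00.
K' ⊕ ipad = 75 9e 50 06 36; K' ⊕ opad = 1f f4 3a 6c 5c.
m1: inner = H(75 9e 50 06 36 29 fa) = 02 c2; tag = H(1f f4 3a 6c 5c 02 c2) = 02d9
m2: inner = H(75 9e 50 06 36 6f 75) = 02 83; tag = H(1f f4 3a 6c 5c 02 83) = 029a ← matches
m3: inner = H(75 9e 50 06 36 6b 7a) = 02 84; tag = H(1f f4 3a 6c 5c 02 84) = 029b

2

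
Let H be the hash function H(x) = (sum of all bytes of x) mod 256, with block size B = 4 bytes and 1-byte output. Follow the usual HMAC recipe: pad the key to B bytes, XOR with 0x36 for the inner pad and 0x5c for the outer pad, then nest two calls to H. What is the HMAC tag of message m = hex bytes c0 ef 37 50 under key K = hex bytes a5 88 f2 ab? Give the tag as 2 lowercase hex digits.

Key hex bytes a5 88 f2 ab is exactly B = 4 bytes: K' = a5 88 f2 ab.
K' ⊕ ipad = 93 be c4 9d.  K' ⊕ opad = f9 d4 ae f7.
Inner input = (K'⊕ipad) ∥ m = 93 be c4 9d ∥ c0 ef 37 50.
Inner hash: sum = 147+190+196+157+192+239+55+80 = 1256; mod 256 = 232 → e8.
Outer input = (K'⊕opad) ∥ inner = f9 d4 ae f7 ∥ e8.
Outer hash (tag): sum = 249+212+174+247+232 = 1114; mod 256 = 90 → 5a.

5a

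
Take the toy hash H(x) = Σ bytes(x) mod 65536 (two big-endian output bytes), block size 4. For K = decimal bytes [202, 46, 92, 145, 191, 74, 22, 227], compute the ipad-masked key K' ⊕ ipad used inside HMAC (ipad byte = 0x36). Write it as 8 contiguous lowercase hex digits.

Key decimal bytes [202, 46, 92, 145, 191, 74, 22, 227] = ca 2e 5c 91 bf 4a 16 e3 is 8 bytes > B = 4, so hash it first: H(key) = 03 e7, then zero-pad to 4 bytes: K' = 03 e7 00 00.
XOR each byte with 0x36: 03⊕36=35, e7⊕36=d1, 00⊕36=36, 00⊕36=36.

35d13636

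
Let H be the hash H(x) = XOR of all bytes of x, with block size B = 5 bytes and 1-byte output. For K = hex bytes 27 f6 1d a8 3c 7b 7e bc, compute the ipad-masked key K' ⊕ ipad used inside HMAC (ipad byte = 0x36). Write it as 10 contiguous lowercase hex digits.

d736363636

Key hex bytes 27 f6 1d a8 3c 7b 7e bc is 8 bytes > B = 5, so hash it first: H(key) = e1, then zero-pad to 5 bytes: K' = e1 00 00 00 00.
XOR each byte with 0x36: e1⊕36=d7, 00⊕36=36, 00⊕36=36, 00⊕36=36, 00⊕36=36.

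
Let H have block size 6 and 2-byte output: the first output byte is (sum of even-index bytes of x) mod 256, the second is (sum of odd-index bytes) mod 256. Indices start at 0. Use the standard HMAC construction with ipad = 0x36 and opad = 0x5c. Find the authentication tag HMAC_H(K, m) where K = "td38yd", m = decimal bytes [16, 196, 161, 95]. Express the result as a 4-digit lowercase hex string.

Key "td38yd" = 74 64 33 38 79 64 is exactly B = 6 bytes: K' = 74 64 33 38 79 64.
K' ⊕ ipad = 42 52 05 0e 4f 52.  K' ⊕ opad = 28 38 6f 64 25 38.
Inner input = (K'⊕ipad) ∥ m = 42 52 05 0e 4f 52 ∥ 10 c4 a1 5f.
Inner hash: even-index sum = 327 mod 256 = 71; odd-index sum = 469 mod 256 = 213 → 47 d5.
Outer input = (K'⊕opad) ∥ inner = 28 38 6f 64 25 38 ∥ 47 d5.
Outer hash (tag): even-index sum = 259 mod 256 = 3; odd-index sum = 425 mod 256 = 169 → 03 a9.

03a9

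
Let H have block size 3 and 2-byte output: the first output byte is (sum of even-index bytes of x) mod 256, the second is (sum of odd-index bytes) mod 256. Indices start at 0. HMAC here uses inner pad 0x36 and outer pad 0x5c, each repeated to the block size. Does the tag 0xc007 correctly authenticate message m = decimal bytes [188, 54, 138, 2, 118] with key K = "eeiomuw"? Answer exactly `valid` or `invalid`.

invalid

Key "eeiomuw" = 65 65 69 6f 6d 75 77 is 7 bytes > B = 3, so hash it first: H(key) = b2 49, then zero-pad to 3 bytes: K' = b2 49 00.
K' ⊕ ipad = 84 7f 36; K' ⊕ opad = ee 15 5c.
Inner hash: even-index sum = 242 mod 256 = 242; odd-index sum = 571 mod 256 = 59 → f2 3b.
Outer hash (recomputed tag): even-index sum = 389 mod 256 = 133; odd-index sum = 263 mod 256 = 7 → 85 07.
Recomputed tag = 8507; claimed = c007 → mismatch.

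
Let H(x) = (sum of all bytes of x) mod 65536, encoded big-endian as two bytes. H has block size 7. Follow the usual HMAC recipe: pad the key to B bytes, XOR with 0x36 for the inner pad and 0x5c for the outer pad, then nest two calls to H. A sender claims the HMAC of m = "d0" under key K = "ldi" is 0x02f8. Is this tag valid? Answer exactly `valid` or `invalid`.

invalid

Key "ldi" = 6c 64 69 is 3 bytes ≤ B = 7; zero-pad to 7 bytes: K' = 6c 64 69 00 00 00 00.
K' ⊕ ipad = 5a 52 5f 36 36 36 36; K' ⊕ opad = 30 38 35 5c 5c 5c 5c.
Inner hash: sum = 90+82+95+54+54+54+54+100+48 = 631 → 02 77.
Outer hash (recomputed tag): sum = 48+56+53+92+92+92+92+2+119 = 646 → 02 86.
Recomputed tag = 0286; claimed = 02f8 → mismatch.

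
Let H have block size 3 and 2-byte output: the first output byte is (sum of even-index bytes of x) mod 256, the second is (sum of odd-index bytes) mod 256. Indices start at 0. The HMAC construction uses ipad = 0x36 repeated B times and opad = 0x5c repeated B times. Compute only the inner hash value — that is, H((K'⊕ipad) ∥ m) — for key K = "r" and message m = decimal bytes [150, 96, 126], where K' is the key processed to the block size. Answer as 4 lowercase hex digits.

Key "r" = 72 is 1 byte ≤ B = 3; zero-pad to 3 bytes: K' = 72 00 00.
K' ⊕ ipad = 44 36 36.
Inner input = 44 36 36 ∥ 96 60 7e.
Inner hash: even-index sum = 218 mod 256 = 218; odd-index sum = 330 mod 256 = 74 → da 4a.

da4a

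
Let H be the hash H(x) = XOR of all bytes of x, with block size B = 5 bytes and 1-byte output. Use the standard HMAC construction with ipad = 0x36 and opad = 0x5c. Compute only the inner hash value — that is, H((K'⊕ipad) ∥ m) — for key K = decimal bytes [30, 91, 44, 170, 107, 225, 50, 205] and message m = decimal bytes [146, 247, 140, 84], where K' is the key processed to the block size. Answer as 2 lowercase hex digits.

Key decimal bytes [30, 91, 44, 170, 107, 225, 50, 205] = 1e 5b 2c aa 6b e1 32 cd is 8 bytes > B = 5, so hash it first: H(key) = b6, then zero-pad to 5 bytes: K' = b6 00 00 00 00.
K' ⊕ ipad = 80 36 36 36 36.
Inner input = 80 36 36 36 36 ∥ 92 f7 8c 54.
Inner hash: XOR 80⊕36⊕36⊕36⊕36⊕92⊕f7⊕8c⊕54 = 3d.

3d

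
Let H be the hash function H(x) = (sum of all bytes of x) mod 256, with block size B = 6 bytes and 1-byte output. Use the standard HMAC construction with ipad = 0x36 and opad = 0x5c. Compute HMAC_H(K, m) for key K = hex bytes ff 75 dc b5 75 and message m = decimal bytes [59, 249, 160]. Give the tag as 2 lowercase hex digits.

80

Key hex bytes ff 75 dc b5 75 is 5 bytes ≤ B = 6; zero-pad to 6 bytes: K' = ff 75 dc b5 75 00.
K' ⊕ ipad = c9 43 ea 83 43 36.  K' ⊕ opad = a3 29 80 e9 29 5c.
Inner input = (K'⊕ipad) ∥ m = c9 43 ea 83 43 36 ∥ 3b f9 a0.
Inner hash: sum = 201+67+234+131+67+54+59+249+160 = 1222; mod 256 = 198 → c6.
Outer input = (K'⊕opad) ∥ inner = a3 29 80 e9 29 5c ∥ c6.
Outer hash (tag): sum = 163+41+128+233+41+92+198 = 896; mod 256 = 128 → 80.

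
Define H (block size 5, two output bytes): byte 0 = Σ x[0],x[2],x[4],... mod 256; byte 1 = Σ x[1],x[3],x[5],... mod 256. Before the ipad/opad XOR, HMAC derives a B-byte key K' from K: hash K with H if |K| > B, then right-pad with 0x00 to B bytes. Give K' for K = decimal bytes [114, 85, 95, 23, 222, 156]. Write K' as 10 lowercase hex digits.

af08000000

|K| = 6 > B = 5, so first hash the key.
H(K): even-index sum = 431 mod 256 = 175; odd-index sum = 264 mod 256 = 8 → af 08.
Zero-pad H(K) = af 08 to 5 bytes: K' = af 08 00 00 00.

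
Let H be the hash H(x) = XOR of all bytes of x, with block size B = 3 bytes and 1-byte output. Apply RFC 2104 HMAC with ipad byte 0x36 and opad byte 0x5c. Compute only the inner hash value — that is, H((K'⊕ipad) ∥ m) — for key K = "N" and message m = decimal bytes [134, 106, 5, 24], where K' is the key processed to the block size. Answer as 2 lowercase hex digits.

Key "N" = 4e is 1 byte ≤ B = 3; zero-pad to 3 bytes: K' = 4e 00 00.
K' ⊕ ipad = 78 36 36.
Inner input = 78 36 36 ∥ 86 6a 05 18.
Inner hash: XOR 78⊕36⊕36⊕86⊕6a⊕05⊕18 = 89.

89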